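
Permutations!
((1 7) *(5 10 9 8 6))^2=((1 7)(5 10 9 8 6))^2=(5 9 6 10 8)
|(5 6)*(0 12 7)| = 6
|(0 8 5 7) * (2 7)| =|(0 8 5 2 7)| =5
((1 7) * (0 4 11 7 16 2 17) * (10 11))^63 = ((0 4 10 11 7 1 16 2 17))^63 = (17)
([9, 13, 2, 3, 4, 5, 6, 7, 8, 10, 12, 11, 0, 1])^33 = (0 9 10 12)(1 13)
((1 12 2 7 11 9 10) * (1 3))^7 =((1 12 2 7 11 9 10 3))^7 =(1 3 10 9 11 7 2 12)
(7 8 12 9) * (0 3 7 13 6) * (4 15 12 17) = [3, 1, 2, 7, 15, 5, 0, 8, 17, 13, 10, 11, 9, 6, 14, 12, 16, 4] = (0 3 7 8 17 4 15 12 9 13 6)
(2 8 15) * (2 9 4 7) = [0, 1, 8, 3, 7, 5, 6, 2, 15, 4, 10, 11, 12, 13, 14, 9] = (2 8 15 9 4 7)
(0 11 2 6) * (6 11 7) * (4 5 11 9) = (0 7 6)(2 9 4 5 11) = [7, 1, 9, 3, 5, 11, 0, 6, 8, 4, 10, 2]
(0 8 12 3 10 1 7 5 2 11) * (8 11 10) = (0 11)(1 7 5 2 10)(3 8 12) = [11, 7, 10, 8, 4, 2, 6, 5, 12, 9, 1, 0, 3]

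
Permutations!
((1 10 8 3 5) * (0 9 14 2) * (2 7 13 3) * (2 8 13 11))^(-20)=((0 9 14 7 11 2)(1 10 13 3 5))^(-20)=(0 11 14)(2 7 9)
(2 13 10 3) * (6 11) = (2 13 10 3)(6 11) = [0, 1, 13, 2, 4, 5, 11, 7, 8, 9, 3, 6, 12, 10]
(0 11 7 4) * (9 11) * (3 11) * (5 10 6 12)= (0 9 3 11 7 4)(5 10 6 12)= [9, 1, 2, 11, 0, 10, 12, 4, 8, 3, 6, 7, 5]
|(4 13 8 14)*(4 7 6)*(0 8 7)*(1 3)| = |(0 8 14)(1 3)(4 13 7 6)| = 12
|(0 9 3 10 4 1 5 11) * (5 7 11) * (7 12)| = |(0 9 3 10 4 1 12 7 11)| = 9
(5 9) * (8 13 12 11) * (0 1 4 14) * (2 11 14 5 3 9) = (0 1 4 5 2 11 8 13 12 14)(3 9) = [1, 4, 11, 9, 5, 2, 6, 7, 13, 3, 10, 8, 14, 12, 0]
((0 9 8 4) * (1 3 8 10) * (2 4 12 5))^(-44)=((0 9 10 1 3 8 12 5 2 4))^(-44)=(0 12 10 2 3)(1 4 8 9 5)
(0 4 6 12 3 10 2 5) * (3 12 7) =(12)(0 4 6 7 3 10 2 5) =[4, 1, 5, 10, 6, 0, 7, 3, 8, 9, 2, 11, 12]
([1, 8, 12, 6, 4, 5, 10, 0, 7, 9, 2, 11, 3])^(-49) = (0 7 8 1)(2 12 3 6 10)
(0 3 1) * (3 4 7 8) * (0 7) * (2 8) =(0 4)(1 7 2 8 3) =[4, 7, 8, 1, 0, 5, 6, 2, 3]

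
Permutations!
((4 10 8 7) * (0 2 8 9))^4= (0 4 2 10 8 9 7)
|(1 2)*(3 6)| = 2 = |(1 2)(3 6)|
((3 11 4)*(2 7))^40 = (3 11 4)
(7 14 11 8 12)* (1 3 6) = (1 3 6)(7 14 11 8 12) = [0, 3, 2, 6, 4, 5, 1, 14, 12, 9, 10, 8, 7, 13, 11]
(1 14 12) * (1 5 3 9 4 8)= [0, 14, 2, 9, 8, 3, 6, 7, 1, 4, 10, 11, 5, 13, 12]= (1 14 12 5 3 9 4 8)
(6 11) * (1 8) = (1 8)(6 11) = [0, 8, 2, 3, 4, 5, 11, 7, 1, 9, 10, 6]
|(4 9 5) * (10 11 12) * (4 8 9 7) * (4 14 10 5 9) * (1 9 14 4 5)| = 6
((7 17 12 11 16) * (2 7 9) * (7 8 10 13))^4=((2 8 10 13 7 17 12 11 16 9))^4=(2 7 16 10 12)(8 17 9 13 11)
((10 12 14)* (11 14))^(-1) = (10 14 11 12)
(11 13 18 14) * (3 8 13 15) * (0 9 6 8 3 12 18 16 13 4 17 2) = (0 9 6 8 4 17 2)(11 15 12 18 14)(13 16) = [9, 1, 0, 3, 17, 5, 8, 7, 4, 6, 10, 15, 18, 16, 11, 12, 13, 2, 14]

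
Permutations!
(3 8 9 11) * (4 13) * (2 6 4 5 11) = [0, 1, 6, 8, 13, 11, 4, 7, 9, 2, 10, 3, 12, 5] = (2 6 4 13 5 11 3 8 9)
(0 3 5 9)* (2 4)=[3, 1, 4, 5, 2, 9, 6, 7, 8, 0]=(0 3 5 9)(2 4)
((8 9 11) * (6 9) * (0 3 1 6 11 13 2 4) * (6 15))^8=(0 4 2 13 9 6 15 1 3)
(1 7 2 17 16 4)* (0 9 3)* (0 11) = (0 9 3 11)(1 7 2 17 16 4) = [9, 7, 17, 11, 1, 5, 6, 2, 8, 3, 10, 0, 12, 13, 14, 15, 4, 16]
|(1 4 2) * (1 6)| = 4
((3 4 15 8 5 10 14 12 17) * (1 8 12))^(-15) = (17)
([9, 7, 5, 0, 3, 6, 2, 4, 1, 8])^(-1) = [3, 8, 6, 4, 7, 2, 5, 1, 9, 0]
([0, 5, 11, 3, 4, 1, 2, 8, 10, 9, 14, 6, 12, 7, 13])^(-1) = [0, 5, 6, 3, 4, 1, 11, 13, 7, 9, 8, 2, 12, 14, 10]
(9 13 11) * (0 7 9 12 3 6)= (0 7 9 13 11 12 3 6)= [7, 1, 2, 6, 4, 5, 0, 9, 8, 13, 10, 12, 3, 11]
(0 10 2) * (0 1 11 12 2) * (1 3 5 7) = (0 10)(1 11 12 2 3 5 7) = [10, 11, 3, 5, 4, 7, 6, 1, 8, 9, 0, 12, 2]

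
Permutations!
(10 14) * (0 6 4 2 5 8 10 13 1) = (0 6 4 2 5 8 10 14 13 1) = [6, 0, 5, 3, 2, 8, 4, 7, 10, 9, 14, 11, 12, 1, 13]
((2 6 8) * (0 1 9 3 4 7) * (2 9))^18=(9)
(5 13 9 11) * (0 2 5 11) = [2, 1, 5, 3, 4, 13, 6, 7, 8, 0, 10, 11, 12, 9] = (0 2 5 13 9)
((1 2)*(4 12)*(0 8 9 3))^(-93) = ((0 8 9 3)(1 2)(4 12))^(-93) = (0 3 9 8)(1 2)(4 12)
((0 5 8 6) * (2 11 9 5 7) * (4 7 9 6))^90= ((0 9 5 8 4 7 2 11 6))^90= (11)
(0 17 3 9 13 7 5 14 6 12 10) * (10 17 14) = [14, 1, 2, 9, 4, 10, 12, 5, 8, 13, 0, 11, 17, 7, 6, 15, 16, 3] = (0 14 6 12 17 3 9 13 7 5 10)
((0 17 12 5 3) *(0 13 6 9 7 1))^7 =(0 9 3 17 7 13 12 1 6 5)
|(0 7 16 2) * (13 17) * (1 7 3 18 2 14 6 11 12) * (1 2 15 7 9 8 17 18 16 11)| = |(0 3 16 14 6 1 9 8 17 13 18 15 7 11 12 2)| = 16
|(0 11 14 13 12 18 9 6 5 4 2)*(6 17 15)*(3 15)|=14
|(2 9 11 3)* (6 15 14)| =|(2 9 11 3)(6 15 14)| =12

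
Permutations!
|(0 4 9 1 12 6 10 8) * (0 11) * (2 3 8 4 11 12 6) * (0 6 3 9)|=|(0 11 6 10 4)(1 3 8 12 2 9)|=30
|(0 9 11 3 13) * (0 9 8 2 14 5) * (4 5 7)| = |(0 8 2 14 7 4 5)(3 13 9 11)| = 28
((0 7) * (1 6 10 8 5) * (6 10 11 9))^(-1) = ((0 7)(1 10 8 5)(6 11 9))^(-1) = (0 7)(1 5 8 10)(6 9 11)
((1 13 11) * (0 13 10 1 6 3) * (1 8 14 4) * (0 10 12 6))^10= (0 13 11)(1 6 10 14)(3 8 4 12)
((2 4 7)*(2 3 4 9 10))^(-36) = ((2 9 10)(3 4 7))^(-36) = (10)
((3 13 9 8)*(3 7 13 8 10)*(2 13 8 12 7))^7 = (2 8 7 12 3 10 9 13)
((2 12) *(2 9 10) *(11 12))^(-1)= (2 10 9 12 11)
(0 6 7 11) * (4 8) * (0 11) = (11)(0 6 7)(4 8) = [6, 1, 2, 3, 8, 5, 7, 0, 4, 9, 10, 11]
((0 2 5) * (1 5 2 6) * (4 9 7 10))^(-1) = ((0 6 1 5)(4 9 7 10))^(-1) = (0 5 1 6)(4 10 7 9)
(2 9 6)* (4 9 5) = (2 5 4 9 6) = [0, 1, 5, 3, 9, 4, 2, 7, 8, 6]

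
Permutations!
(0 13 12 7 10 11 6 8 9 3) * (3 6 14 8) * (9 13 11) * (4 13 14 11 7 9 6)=(0 7 10 6 3)(4 13 12 9)(8 14)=[7, 1, 2, 0, 13, 5, 3, 10, 14, 4, 6, 11, 9, 12, 8]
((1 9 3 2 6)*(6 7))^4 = ((1 9 3 2 7 6))^4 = (1 7 3)(2 9 6)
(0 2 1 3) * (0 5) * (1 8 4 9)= (0 2 8 4 9 1 3 5)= [2, 3, 8, 5, 9, 0, 6, 7, 4, 1]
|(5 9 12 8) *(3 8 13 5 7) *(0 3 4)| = |(0 3 8 7 4)(5 9 12 13)| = 20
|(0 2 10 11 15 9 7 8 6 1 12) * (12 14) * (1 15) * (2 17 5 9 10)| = 13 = |(0 17 5 9 7 8 6 15 10 11 1 14 12)|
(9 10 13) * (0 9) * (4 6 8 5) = (0 9 10 13)(4 6 8 5) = [9, 1, 2, 3, 6, 4, 8, 7, 5, 10, 13, 11, 12, 0]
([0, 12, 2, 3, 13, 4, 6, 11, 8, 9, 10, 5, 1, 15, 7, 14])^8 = (4 13 15 14 7 11 5)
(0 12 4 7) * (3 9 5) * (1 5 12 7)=[7, 5, 2, 9, 1, 3, 6, 0, 8, 12, 10, 11, 4]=(0 7)(1 5 3 9 12 4)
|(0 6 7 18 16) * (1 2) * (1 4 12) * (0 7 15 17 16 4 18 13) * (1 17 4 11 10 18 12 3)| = |(0 6 15 4 3 1 2 12 17 16 7 13)(10 18 11)| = 12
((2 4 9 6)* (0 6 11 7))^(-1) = (0 7 11 9 4 2 6)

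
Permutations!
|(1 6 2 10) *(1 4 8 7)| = |(1 6 2 10 4 8 7)| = 7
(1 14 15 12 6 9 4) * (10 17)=(1 14 15 12 6 9 4)(10 17)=[0, 14, 2, 3, 1, 5, 9, 7, 8, 4, 17, 11, 6, 13, 15, 12, 16, 10]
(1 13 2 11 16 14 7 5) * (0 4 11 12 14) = [4, 13, 12, 3, 11, 1, 6, 5, 8, 9, 10, 16, 14, 2, 7, 15, 0] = (0 4 11 16)(1 13 2 12 14 7 5)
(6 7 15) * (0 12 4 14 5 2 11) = (0 12 4 14 5 2 11)(6 7 15) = [12, 1, 11, 3, 14, 2, 7, 15, 8, 9, 10, 0, 4, 13, 5, 6]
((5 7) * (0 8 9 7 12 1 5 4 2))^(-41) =((0 8 9 7 4 2)(1 5 12))^(-41) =(0 8 9 7 4 2)(1 5 12)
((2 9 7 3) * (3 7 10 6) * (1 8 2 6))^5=((1 8 2 9 10)(3 6))^5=(10)(3 6)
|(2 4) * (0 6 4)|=|(0 6 4 2)|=4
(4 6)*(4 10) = [0, 1, 2, 3, 6, 5, 10, 7, 8, 9, 4] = (4 6 10)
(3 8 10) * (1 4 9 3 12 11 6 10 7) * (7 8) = (1 4 9 3 7)(6 10 12 11) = [0, 4, 2, 7, 9, 5, 10, 1, 8, 3, 12, 6, 11]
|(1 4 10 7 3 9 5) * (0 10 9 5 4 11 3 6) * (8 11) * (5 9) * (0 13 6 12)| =28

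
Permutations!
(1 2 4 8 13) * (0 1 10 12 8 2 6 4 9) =(0 1 6 4 2 9)(8 13 10 12) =[1, 6, 9, 3, 2, 5, 4, 7, 13, 0, 12, 11, 8, 10]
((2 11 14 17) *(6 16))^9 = (2 11 14 17)(6 16)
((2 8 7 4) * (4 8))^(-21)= (2 4)(7 8)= ((2 4)(7 8))^(-21)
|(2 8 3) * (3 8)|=2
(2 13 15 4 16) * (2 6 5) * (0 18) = (0 18)(2 13 15 4 16 6 5) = [18, 1, 13, 3, 16, 2, 5, 7, 8, 9, 10, 11, 12, 15, 14, 4, 6, 17, 0]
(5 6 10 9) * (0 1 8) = [1, 8, 2, 3, 4, 6, 10, 7, 0, 5, 9] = (0 1 8)(5 6 10 9)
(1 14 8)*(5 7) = (1 14 8)(5 7) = [0, 14, 2, 3, 4, 7, 6, 5, 1, 9, 10, 11, 12, 13, 8]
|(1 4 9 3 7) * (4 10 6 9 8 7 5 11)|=|(1 10 6 9 3 5 11 4 8 7)|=10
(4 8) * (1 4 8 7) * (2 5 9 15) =[0, 4, 5, 3, 7, 9, 6, 1, 8, 15, 10, 11, 12, 13, 14, 2] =(1 4 7)(2 5 9 15)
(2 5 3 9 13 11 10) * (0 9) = (0 9 13 11 10 2 5 3) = [9, 1, 5, 0, 4, 3, 6, 7, 8, 13, 2, 10, 12, 11]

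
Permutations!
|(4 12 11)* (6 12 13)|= 5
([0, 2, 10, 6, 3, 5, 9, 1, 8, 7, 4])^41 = [0, 2, 10, 6, 3, 5, 9, 1, 8, 7, 4]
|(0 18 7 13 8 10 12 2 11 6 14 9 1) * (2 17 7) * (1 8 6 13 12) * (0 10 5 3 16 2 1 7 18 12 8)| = |(0 12 17 18 1 10 7 8 5 3 16 2 11 13 6 14 9)| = 17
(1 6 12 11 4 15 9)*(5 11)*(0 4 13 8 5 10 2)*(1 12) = [4, 6, 0, 3, 15, 11, 1, 7, 5, 12, 2, 13, 10, 8, 14, 9] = (0 4 15 9 12 10 2)(1 6)(5 11 13 8)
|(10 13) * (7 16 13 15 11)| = 6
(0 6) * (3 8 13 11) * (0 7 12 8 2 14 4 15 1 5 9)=[6, 5, 14, 2, 15, 9, 7, 12, 13, 0, 10, 3, 8, 11, 4, 1]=(0 6 7 12 8 13 11 3 2 14 4 15 1 5 9)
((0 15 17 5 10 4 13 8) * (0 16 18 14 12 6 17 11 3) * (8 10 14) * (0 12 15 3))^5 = ((0 3 12 6 17 5 14 15 11)(4 13 10)(8 16 18))^5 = (0 5 3 14 12 15 6 11 17)(4 10 13)(8 18 16)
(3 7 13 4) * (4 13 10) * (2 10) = [0, 1, 10, 7, 3, 5, 6, 2, 8, 9, 4, 11, 12, 13] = (13)(2 10 4 3 7)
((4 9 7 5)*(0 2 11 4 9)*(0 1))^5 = (11)(5 7 9)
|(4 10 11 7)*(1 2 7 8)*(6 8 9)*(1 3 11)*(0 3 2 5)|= |(0 3 11 9 6 8 2 7 4 10 1 5)|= 12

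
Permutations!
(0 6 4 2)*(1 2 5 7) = (0 6 4 5 7 1 2) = [6, 2, 0, 3, 5, 7, 4, 1]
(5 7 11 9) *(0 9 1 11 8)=(0 9 5 7 8)(1 11)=[9, 11, 2, 3, 4, 7, 6, 8, 0, 5, 10, 1]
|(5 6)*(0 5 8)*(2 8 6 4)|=5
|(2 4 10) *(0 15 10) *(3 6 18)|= 15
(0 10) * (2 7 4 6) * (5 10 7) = (0 7 4 6 2 5 10) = [7, 1, 5, 3, 6, 10, 2, 4, 8, 9, 0]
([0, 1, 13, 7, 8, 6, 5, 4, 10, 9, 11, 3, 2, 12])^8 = [0, 1, 12, 4, 10, 5, 6, 8, 11, 9, 3, 7, 13, 2]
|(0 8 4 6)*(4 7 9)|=|(0 8 7 9 4 6)|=6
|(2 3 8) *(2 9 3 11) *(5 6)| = 6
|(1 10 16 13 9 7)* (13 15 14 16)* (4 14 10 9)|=6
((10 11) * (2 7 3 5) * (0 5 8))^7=((0 5 2 7 3 8)(10 11))^7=(0 5 2 7 3 8)(10 11)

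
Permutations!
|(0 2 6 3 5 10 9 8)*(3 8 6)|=|(0 2 3 5 10 9 6 8)|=8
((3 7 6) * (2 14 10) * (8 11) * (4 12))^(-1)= ((2 14 10)(3 7 6)(4 12)(8 11))^(-1)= (2 10 14)(3 6 7)(4 12)(8 11)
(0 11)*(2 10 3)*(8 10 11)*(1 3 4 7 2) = [8, 3, 11, 1, 7, 5, 6, 2, 10, 9, 4, 0] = (0 8 10 4 7 2 11)(1 3)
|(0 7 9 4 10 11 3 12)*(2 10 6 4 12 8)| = 20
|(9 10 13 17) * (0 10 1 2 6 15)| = 9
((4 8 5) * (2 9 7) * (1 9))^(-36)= (9)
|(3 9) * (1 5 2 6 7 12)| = 6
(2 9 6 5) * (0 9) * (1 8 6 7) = (0 9 7 1 8 6 5 2) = [9, 8, 0, 3, 4, 2, 5, 1, 6, 7]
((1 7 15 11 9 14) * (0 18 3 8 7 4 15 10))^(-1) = ((0 18 3 8 7 10)(1 4 15 11 9 14))^(-1) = (0 10 7 8 3 18)(1 14 9 11 15 4)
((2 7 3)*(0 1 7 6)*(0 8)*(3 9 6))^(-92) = (0 6 7)(1 8 9)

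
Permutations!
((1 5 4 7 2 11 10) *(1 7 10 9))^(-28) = (1 7)(2 5)(4 11)(9 10)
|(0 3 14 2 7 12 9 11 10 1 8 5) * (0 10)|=8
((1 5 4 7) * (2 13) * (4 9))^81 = ((1 5 9 4 7)(2 13))^81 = (1 5 9 4 7)(2 13)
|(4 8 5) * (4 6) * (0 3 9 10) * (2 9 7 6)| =10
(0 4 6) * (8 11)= [4, 1, 2, 3, 6, 5, 0, 7, 11, 9, 10, 8]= (0 4 6)(8 11)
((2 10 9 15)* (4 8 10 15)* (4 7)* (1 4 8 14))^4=((1 4 14)(2 15)(7 8 10 9))^4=(15)(1 4 14)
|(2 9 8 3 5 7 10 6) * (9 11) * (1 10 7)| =|(1 10 6 2 11 9 8 3 5)| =9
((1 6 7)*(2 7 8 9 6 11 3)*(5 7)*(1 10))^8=(1 11 3 2 5 7 10)(6 9 8)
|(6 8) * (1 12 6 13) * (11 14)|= |(1 12 6 8 13)(11 14)|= 10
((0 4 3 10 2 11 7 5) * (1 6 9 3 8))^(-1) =(0 5 7 11 2 10 3 9 6 1 8 4)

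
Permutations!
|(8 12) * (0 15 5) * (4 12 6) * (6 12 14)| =|(0 15 5)(4 14 6)(8 12)| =6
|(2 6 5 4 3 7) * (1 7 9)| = |(1 7 2 6 5 4 3 9)| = 8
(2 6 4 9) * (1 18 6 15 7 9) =(1 18 6 4)(2 15 7 9) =[0, 18, 15, 3, 1, 5, 4, 9, 8, 2, 10, 11, 12, 13, 14, 7, 16, 17, 6]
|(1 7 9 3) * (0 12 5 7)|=|(0 12 5 7 9 3 1)|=7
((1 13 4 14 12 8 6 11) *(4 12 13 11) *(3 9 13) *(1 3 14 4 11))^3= ((14)(3 9 13 12 8 6 11))^3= (14)(3 12 11 13 6 9 8)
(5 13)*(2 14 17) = (2 14 17)(5 13) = [0, 1, 14, 3, 4, 13, 6, 7, 8, 9, 10, 11, 12, 5, 17, 15, 16, 2]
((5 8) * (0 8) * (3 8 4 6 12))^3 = ((0 4 6 12 3 8 5))^3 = (0 12 5 6 8 4 3)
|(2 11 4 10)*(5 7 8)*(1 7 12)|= 20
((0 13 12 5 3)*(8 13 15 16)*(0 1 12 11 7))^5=(0 11 8 15 7 13 16)(1 12 5 3)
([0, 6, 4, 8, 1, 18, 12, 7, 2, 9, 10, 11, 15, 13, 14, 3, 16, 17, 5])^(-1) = (1 4 2 8 3 15 12 6)(5 18)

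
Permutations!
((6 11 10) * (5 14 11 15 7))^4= (5 6 14 15 11 7 10)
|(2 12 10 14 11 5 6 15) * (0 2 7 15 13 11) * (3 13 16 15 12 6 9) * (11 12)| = |(0 2 6 16 15 7 11 5 9 3 13 12 10 14)| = 14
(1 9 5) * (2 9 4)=(1 4 2 9 5)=[0, 4, 9, 3, 2, 1, 6, 7, 8, 5]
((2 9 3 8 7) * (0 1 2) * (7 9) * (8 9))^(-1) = (0 7 2 1)(3 9)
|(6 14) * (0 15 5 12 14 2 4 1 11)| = 10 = |(0 15 5 12 14 6 2 4 1 11)|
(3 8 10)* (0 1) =[1, 0, 2, 8, 4, 5, 6, 7, 10, 9, 3] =(0 1)(3 8 10)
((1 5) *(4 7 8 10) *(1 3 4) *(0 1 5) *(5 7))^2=((0 1)(3 4 5)(7 8 10))^2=(3 5 4)(7 10 8)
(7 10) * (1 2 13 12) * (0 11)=(0 11)(1 2 13 12)(7 10)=[11, 2, 13, 3, 4, 5, 6, 10, 8, 9, 7, 0, 1, 12]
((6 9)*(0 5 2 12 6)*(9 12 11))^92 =(12)(0 2 9 5 11)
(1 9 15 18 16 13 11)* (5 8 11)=[0, 9, 2, 3, 4, 8, 6, 7, 11, 15, 10, 1, 12, 5, 14, 18, 13, 17, 16]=(1 9 15 18 16 13 5 8 11)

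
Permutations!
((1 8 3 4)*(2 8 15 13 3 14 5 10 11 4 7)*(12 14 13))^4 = (1 5)(2 7 3 13 8)(4 14)(10 15)(11 12)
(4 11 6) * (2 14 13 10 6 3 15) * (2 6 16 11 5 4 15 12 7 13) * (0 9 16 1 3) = (0 9 16 11)(1 3 12 7 13 10)(2 14)(4 5)(6 15) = [9, 3, 14, 12, 5, 4, 15, 13, 8, 16, 1, 0, 7, 10, 2, 6, 11]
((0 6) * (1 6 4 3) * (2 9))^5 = ((0 4 3 1 6)(2 9))^5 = (2 9)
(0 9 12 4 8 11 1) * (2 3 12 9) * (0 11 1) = (0 2 3 12 4 8 1 11) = [2, 11, 3, 12, 8, 5, 6, 7, 1, 9, 10, 0, 4]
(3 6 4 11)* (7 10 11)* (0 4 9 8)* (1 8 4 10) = (0 10 11 3 6 9 4 7 1 8) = [10, 8, 2, 6, 7, 5, 9, 1, 0, 4, 11, 3]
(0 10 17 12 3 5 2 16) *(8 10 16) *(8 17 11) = (0 16)(2 17 12 3 5)(8 10 11) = [16, 1, 17, 5, 4, 2, 6, 7, 10, 9, 11, 8, 3, 13, 14, 15, 0, 12]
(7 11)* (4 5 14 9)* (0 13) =(0 13)(4 5 14 9)(7 11) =[13, 1, 2, 3, 5, 14, 6, 11, 8, 4, 10, 7, 12, 0, 9]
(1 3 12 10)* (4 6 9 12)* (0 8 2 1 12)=[8, 3, 1, 4, 6, 5, 9, 7, 2, 0, 12, 11, 10]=(0 8 2 1 3 4 6 9)(10 12)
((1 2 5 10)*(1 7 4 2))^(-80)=((2 5 10 7 4))^(-80)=(10)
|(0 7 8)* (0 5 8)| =2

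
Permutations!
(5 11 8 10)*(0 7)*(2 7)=(0 2 7)(5 11 8 10)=[2, 1, 7, 3, 4, 11, 6, 0, 10, 9, 5, 8]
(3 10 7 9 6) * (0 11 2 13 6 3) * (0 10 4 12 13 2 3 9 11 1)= (0 1)(3 4 12 13 6 10 7 11)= [1, 0, 2, 4, 12, 5, 10, 11, 8, 9, 7, 3, 13, 6]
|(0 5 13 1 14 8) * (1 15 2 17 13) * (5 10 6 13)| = 11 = |(0 10 6 13 15 2 17 5 1 14 8)|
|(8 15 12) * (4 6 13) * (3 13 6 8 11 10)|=|(3 13 4 8 15 12 11 10)|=8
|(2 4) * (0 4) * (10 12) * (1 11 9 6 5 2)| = 8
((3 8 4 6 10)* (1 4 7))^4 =(1 3 4 8 6 7 10)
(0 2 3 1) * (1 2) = (0 1)(2 3) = [1, 0, 3, 2]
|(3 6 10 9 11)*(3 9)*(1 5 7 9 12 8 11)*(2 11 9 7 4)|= |(1 5 4 2 11 12 8 9)(3 6 10)|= 24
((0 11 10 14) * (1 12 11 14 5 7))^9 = (0 14)(1 10)(5 12)(7 11)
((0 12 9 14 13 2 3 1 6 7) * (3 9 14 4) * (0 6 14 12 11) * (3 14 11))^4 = ((0 3 1 11)(2 9 4 14 13)(6 7))^4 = (2 13 14 4 9)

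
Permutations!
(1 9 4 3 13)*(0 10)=(0 10)(1 9 4 3 13)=[10, 9, 2, 13, 3, 5, 6, 7, 8, 4, 0, 11, 12, 1]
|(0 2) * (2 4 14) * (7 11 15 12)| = 4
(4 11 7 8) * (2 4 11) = (2 4)(7 8 11) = [0, 1, 4, 3, 2, 5, 6, 8, 11, 9, 10, 7]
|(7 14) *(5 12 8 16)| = |(5 12 8 16)(7 14)| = 4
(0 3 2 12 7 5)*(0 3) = (2 12 7 5 3) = [0, 1, 12, 2, 4, 3, 6, 5, 8, 9, 10, 11, 7]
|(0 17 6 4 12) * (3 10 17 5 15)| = 9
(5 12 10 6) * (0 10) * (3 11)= (0 10 6 5 12)(3 11)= [10, 1, 2, 11, 4, 12, 5, 7, 8, 9, 6, 3, 0]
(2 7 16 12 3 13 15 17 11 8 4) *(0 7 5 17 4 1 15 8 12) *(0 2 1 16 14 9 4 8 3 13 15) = (0 7 14 9 4 1)(2 5 17 11 12 13 3 15 8 16) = [7, 0, 5, 15, 1, 17, 6, 14, 16, 4, 10, 12, 13, 3, 9, 8, 2, 11]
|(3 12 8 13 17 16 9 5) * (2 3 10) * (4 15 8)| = |(2 3 12 4 15 8 13 17 16 9 5 10)| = 12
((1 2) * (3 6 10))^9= (10)(1 2)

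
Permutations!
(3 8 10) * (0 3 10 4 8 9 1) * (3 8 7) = (10)(0 8 4 7 3 9 1) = [8, 0, 2, 9, 7, 5, 6, 3, 4, 1, 10]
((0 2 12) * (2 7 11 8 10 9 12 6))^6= ((0 7 11 8 10 9 12)(2 6))^6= (0 12 9 10 8 11 7)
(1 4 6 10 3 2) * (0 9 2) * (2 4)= (0 9 4 6 10 3)(1 2)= [9, 2, 1, 0, 6, 5, 10, 7, 8, 4, 3]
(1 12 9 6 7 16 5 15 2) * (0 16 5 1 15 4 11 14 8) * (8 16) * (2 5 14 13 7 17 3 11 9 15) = (0 8)(1 12 15 5 4 9 6 17 3 11 13 7 14 16) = [8, 12, 2, 11, 9, 4, 17, 14, 0, 6, 10, 13, 15, 7, 16, 5, 1, 3]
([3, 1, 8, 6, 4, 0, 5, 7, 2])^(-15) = (0 3 6 5)(2 8)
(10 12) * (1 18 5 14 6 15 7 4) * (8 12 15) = [0, 18, 2, 3, 1, 14, 8, 4, 12, 9, 15, 11, 10, 13, 6, 7, 16, 17, 5] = (1 18 5 14 6 8 12 10 15 7 4)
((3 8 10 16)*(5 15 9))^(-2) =(3 10)(5 15 9)(8 16)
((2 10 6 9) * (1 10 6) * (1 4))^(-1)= (1 4 10)(2 9 6)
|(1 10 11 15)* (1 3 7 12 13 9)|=9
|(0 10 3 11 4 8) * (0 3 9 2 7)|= 20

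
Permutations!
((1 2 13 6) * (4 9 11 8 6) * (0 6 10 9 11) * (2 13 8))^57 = (0 8 4 6 10 11 1 9 2 13)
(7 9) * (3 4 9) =(3 4 9 7) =[0, 1, 2, 4, 9, 5, 6, 3, 8, 7]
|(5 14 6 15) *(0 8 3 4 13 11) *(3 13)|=4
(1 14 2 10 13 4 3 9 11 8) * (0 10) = (0 10 13 4 3 9 11 8 1 14 2) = [10, 14, 0, 9, 3, 5, 6, 7, 1, 11, 13, 8, 12, 4, 2]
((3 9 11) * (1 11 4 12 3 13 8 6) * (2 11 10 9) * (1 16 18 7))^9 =(1 8 12 7 13 4 18 11 9 16 2 10 6 3)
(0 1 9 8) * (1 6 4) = (0 6 4 1 9 8) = [6, 9, 2, 3, 1, 5, 4, 7, 0, 8]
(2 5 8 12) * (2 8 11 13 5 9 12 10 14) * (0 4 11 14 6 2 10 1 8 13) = [4, 8, 9, 3, 11, 14, 2, 7, 1, 12, 6, 0, 13, 5, 10] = (0 4 11)(1 8)(2 9 12 13 5 14 10 6)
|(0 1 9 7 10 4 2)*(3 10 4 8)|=6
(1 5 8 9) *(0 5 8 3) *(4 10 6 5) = (0 4 10 6 5 3)(1 8 9) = [4, 8, 2, 0, 10, 3, 5, 7, 9, 1, 6]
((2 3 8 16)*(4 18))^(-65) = (2 16 8 3)(4 18)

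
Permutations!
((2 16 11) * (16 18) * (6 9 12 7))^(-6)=(2 16)(6 12)(7 9)(11 18)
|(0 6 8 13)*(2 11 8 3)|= 7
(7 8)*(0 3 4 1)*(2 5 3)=(0 2 5 3 4 1)(7 8)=[2, 0, 5, 4, 1, 3, 6, 8, 7]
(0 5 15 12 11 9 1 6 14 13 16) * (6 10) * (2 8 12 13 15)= (0 5 2 8 12 11 9 1 10 6 14 15 13 16)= [5, 10, 8, 3, 4, 2, 14, 7, 12, 1, 6, 9, 11, 16, 15, 13, 0]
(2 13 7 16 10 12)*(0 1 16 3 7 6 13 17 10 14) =(0 1 16 14)(2 17 10 12)(3 7)(6 13) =[1, 16, 17, 7, 4, 5, 13, 3, 8, 9, 12, 11, 2, 6, 0, 15, 14, 10]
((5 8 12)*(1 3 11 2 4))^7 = (1 11 4 3 2)(5 8 12)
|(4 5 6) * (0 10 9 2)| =12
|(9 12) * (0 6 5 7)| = 4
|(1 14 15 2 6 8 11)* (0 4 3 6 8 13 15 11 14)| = 11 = |(0 4 3 6 13 15 2 8 14 11 1)|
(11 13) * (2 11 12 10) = (2 11 13 12 10) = [0, 1, 11, 3, 4, 5, 6, 7, 8, 9, 2, 13, 10, 12]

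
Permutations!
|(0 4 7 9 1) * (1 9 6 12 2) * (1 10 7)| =|(0 4 1)(2 10 7 6 12)| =15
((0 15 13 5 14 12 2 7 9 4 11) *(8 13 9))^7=((0 15 9 4 11)(2 7 8 13 5 14 12))^7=(0 9 11 15 4)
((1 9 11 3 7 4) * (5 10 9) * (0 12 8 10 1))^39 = ((0 12 8 10 9 11 3 7 4)(1 5))^39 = (0 10 3)(1 5)(4 8 11)(7 12 9)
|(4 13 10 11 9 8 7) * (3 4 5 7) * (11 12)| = |(3 4 13 10 12 11 9 8)(5 7)| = 8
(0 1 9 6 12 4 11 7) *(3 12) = (0 1 9 6 3 12 4 11 7) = [1, 9, 2, 12, 11, 5, 3, 0, 8, 6, 10, 7, 4]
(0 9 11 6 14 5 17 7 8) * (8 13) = (0 9 11 6 14 5 17 7 13 8) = [9, 1, 2, 3, 4, 17, 14, 13, 0, 11, 10, 6, 12, 8, 5, 15, 16, 7]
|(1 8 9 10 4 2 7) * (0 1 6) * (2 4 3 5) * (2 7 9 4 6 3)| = 15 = |(0 1 8 4 6)(2 9 10)(3 5 7)|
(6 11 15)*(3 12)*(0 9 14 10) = (0 9 14 10)(3 12)(6 11 15) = [9, 1, 2, 12, 4, 5, 11, 7, 8, 14, 0, 15, 3, 13, 10, 6]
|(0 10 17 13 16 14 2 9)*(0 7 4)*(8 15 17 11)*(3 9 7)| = |(0 10 11 8 15 17 13 16 14 2 7 4)(3 9)| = 12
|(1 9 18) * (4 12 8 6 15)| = 15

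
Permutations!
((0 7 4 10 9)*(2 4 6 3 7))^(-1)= (0 9 10 4 2)(3 6 7)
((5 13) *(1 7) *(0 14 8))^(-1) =(0 8 14)(1 7)(5 13)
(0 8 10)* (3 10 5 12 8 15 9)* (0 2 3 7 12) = (0 15 9 7 12 8 5)(2 3 10) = [15, 1, 3, 10, 4, 0, 6, 12, 5, 7, 2, 11, 8, 13, 14, 9]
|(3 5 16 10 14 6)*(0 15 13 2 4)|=|(0 15 13 2 4)(3 5 16 10 14 6)|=30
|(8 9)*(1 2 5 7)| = 4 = |(1 2 5 7)(8 9)|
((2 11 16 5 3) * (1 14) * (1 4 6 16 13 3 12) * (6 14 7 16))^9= (1 12 5 16 7)(2 11 13 3)(4 14)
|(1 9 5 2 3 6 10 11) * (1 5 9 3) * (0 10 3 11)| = 4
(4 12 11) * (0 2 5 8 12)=(0 2 5 8 12 11 4)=[2, 1, 5, 3, 0, 8, 6, 7, 12, 9, 10, 4, 11]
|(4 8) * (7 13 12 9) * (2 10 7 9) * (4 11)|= |(2 10 7 13 12)(4 8 11)|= 15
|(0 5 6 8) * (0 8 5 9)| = |(0 9)(5 6)| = 2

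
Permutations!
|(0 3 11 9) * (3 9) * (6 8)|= 2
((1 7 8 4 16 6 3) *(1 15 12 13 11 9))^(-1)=((1 7 8 4 16 6 3 15 12 13 11 9))^(-1)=(1 9 11 13 12 15 3 6 16 4 8 7)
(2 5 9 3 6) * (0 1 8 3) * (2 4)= (0 1 8 3 6 4 2 5 9)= [1, 8, 5, 6, 2, 9, 4, 7, 3, 0]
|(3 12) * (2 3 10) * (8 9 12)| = |(2 3 8 9 12 10)| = 6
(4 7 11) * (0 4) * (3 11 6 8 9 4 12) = [12, 1, 2, 11, 7, 5, 8, 6, 9, 4, 10, 0, 3] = (0 12 3 11)(4 7 6 8 9)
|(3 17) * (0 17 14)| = |(0 17 3 14)| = 4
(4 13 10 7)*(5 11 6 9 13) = [0, 1, 2, 3, 5, 11, 9, 4, 8, 13, 7, 6, 12, 10] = (4 5 11 6 9 13 10 7)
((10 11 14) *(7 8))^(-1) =((7 8)(10 11 14))^(-1) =(7 8)(10 14 11)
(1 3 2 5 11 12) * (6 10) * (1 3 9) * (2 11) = (1 9)(2 5)(3 11 12)(6 10) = [0, 9, 5, 11, 4, 2, 10, 7, 8, 1, 6, 12, 3]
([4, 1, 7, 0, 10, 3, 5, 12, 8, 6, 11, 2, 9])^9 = (0 5 9 7 11 4 3 6 12 2 10)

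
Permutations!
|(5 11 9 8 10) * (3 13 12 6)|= |(3 13 12 6)(5 11 9 8 10)|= 20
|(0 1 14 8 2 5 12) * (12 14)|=12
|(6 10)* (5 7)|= 2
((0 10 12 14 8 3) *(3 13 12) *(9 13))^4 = (0 10 3)(8 14 12 13 9)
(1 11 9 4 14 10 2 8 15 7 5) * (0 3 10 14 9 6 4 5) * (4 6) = (0 3 10 2 8 15 7)(1 11 4 9 5) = [3, 11, 8, 10, 9, 1, 6, 0, 15, 5, 2, 4, 12, 13, 14, 7]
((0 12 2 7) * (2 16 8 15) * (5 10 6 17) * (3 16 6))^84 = (17)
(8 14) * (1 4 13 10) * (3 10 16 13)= (1 4 3 10)(8 14)(13 16)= [0, 4, 2, 10, 3, 5, 6, 7, 14, 9, 1, 11, 12, 16, 8, 15, 13]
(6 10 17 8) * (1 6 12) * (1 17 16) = (1 6 10 16)(8 12 17) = [0, 6, 2, 3, 4, 5, 10, 7, 12, 9, 16, 11, 17, 13, 14, 15, 1, 8]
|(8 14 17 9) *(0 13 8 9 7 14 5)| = |(0 13 8 5)(7 14 17)| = 12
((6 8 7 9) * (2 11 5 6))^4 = ((2 11 5 6 8 7 9))^4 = (2 8 11 7 5 9 6)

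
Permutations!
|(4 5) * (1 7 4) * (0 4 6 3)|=7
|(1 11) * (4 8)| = |(1 11)(4 8)| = 2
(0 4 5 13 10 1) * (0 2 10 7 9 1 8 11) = (0 4 5 13 7 9 1 2 10 8 11) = [4, 2, 10, 3, 5, 13, 6, 9, 11, 1, 8, 0, 12, 7]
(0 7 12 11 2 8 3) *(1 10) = (0 7 12 11 2 8 3)(1 10) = [7, 10, 8, 0, 4, 5, 6, 12, 3, 9, 1, 2, 11]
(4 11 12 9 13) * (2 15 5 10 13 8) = (2 15 5 10 13 4 11 12 9 8) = [0, 1, 15, 3, 11, 10, 6, 7, 2, 8, 13, 12, 9, 4, 14, 5]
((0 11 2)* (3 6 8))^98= ((0 11 2)(3 6 8))^98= (0 2 11)(3 8 6)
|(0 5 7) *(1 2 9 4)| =12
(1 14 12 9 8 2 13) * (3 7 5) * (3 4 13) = (1 14 12 9 8 2 3 7 5 4 13) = [0, 14, 3, 7, 13, 4, 6, 5, 2, 8, 10, 11, 9, 1, 12]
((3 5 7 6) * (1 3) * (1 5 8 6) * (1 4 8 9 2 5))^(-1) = (1 6 8 4 7 5 2 9 3)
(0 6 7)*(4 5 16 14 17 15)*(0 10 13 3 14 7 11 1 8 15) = (0 6 11 1 8 15 4 5 16 7 10 13 3 14 17) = [6, 8, 2, 14, 5, 16, 11, 10, 15, 9, 13, 1, 12, 3, 17, 4, 7, 0]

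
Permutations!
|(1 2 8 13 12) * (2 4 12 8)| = 6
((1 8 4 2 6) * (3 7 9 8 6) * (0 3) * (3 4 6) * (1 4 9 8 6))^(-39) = (0 9 6 4 2)(1 3 7 8)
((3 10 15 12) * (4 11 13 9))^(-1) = (3 12 15 10)(4 9 13 11)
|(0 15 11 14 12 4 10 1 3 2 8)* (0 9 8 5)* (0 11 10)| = 22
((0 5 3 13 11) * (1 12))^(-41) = (0 11 13 3 5)(1 12)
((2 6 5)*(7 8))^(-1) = (2 5 6)(7 8)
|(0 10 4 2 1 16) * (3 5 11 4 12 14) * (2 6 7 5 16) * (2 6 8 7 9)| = 60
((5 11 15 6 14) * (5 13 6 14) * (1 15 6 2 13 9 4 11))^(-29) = ((1 15 14 9 4 11 6 5)(2 13))^(-29) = (1 9 6 15 4 5 14 11)(2 13)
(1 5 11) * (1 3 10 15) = (1 5 11 3 10 15) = [0, 5, 2, 10, 4, 11, 6, 7, 8, 9, 15, 3, 12, 13, 14, 1]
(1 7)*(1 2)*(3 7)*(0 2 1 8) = [2, 3, 8, 7, 4, 5, 6, 1, 0] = (0 2 8)(1 3 7)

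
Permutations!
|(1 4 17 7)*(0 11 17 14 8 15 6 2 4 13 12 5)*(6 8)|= 8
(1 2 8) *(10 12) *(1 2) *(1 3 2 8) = [0, 3, 1, 2, 4, 5, 6, 7, 8, 9, 12, 11, 10] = (1 3 2)(10 12)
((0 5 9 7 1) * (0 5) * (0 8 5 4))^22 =(0 8 5 9 7 1 4)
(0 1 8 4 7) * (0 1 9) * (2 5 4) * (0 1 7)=(0 9 1 8 2 5 4)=[9, 8, 5, 3, 0, 4, 6, 7, 2, 1]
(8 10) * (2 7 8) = [0, 1, 7, 3, 4, 5, 6, 8, 10, 9, 2] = (2 7 8 10)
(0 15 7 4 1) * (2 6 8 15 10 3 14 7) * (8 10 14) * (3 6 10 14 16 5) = [16, 0, 10, 8, 1, 3, 14, 4, 15, 9, 6, 11, 12, 13, 7, 2, 5] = (0 16 5 3 8 15 2 10 6 14 7 4 1)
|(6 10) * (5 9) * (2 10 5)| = |(2 10 6 5 9)| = 5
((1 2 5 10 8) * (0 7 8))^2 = (0 8 2 10 7 1 5)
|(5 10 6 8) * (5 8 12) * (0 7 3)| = |(0 7 3)(5 10 6 12)| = 12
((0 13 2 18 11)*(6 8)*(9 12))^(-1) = (0 11 18 2 13)(6 8)(9 12)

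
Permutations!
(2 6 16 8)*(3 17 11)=(2 6 16 8)(3 17 11)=[0, 1, 6, 17, 4, 5, 16, 7, 2, 9, 10, 3, 12, 13, 14, 15, 8, 11]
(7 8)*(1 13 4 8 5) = [0, 13, 2, 3, 8, 1, 6, 5, 7, 9, 10, 11, 12, 4] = (1 13 4 8 7 5)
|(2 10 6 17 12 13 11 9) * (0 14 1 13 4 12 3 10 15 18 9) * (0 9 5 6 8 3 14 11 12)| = 42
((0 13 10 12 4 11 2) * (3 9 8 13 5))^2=((0 5 3 9 8 13 10 12 4 11 2))^2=(0 3 8 10 4 2 5 9 13 12 11)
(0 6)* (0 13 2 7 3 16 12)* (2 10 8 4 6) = (0 2 7 3 16 12)(4 6 13 10 8) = [2, 1, 7, 16, 6, 5, 13, 3, 4, 9, 8, 11, 0, 10, 14, 15, 12]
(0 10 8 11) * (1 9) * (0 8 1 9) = [10, 0, 2, 3, 4, 5, 6, 7, 11, 9, 1, 8] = (0 10 1)(8 11)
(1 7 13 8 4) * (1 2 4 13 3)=(1 7 3)(2 4)(8 13)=[0, 7, 4, 1, 2, 5, 6, 3, 13, 9, 10, 11, 12, 8]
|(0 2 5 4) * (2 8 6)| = 6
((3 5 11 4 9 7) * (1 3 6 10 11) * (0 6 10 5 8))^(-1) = ((0 6 5 1 3 8)(4 9 7 10 11))^(-1) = (0 8 3 1 5 6)(4 11 10 7 9)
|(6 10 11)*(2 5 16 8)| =12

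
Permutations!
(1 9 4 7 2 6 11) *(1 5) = [0, 9, 6, 3, 7, 1, 11, 2, 8, 4, 10, 5] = (1 9 4 7 2 6 11 5)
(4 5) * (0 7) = (0 7)(4 5) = [7, 1, 2, 3, 5, 4, 6, 0]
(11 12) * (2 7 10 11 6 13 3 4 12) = (2 7 10 11)(3 4 12 6 13) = [0, 1, 7, 4, 12, 5, 13, 10, 8, 9, 11, 2, 6, 3]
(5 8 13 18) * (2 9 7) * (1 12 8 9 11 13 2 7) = (1 12 8 2 11 13 18 5 9) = [0, 12, 11, 3, 4, 9, 6, 7, 2, 1, 10, 13, 8, 18, 14, 15, 16, 17, 5]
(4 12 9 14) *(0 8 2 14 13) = (0 8 2 14 4 12 9 13) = [8, 1, 14, 3, 12, 5, 6, 7, 2, 13, 10, 11, 9, 0, 4]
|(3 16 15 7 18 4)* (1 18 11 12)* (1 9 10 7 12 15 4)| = 6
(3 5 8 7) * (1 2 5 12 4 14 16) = (1 2 5 8 7 3 12 4 14 16) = [0, 2, 5, 12, 14, 8, 6, 3, 7, 9, 10, 11, 4, 13, 16, 15, 1]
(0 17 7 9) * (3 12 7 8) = (0 17 8 3 12 7 9) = [17, 1, 2, 12, 4, 5, 6, 9, 3, 0, 10, 11, 7, 13, 14, 15, 16, 8]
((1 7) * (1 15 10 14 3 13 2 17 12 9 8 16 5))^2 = (1 15 14 13 17 9 16)(2 12 8 5 7 10 3)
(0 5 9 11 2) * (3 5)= (0 3 5 9 11 2)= [3, 1, 0, 5, 4, 9, 6, 7, 8, 11, 10, 2]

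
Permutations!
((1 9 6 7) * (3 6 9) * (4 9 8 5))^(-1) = (1 7 6 3)(4 5 8 9)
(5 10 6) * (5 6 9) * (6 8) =(5 10 9)(6 8) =[0, 1, 2, 3, 4, 10, 8, 7, 6, 5, 9]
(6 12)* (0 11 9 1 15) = [11, 15, 2, 3, 4, 5, 12, 7, 8, 1, 10, 9, 6, 13, 14, 0] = (0 11 9 1 15)(6 12)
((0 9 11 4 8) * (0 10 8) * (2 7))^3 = (0 4 11 9)(2 7)(8 10)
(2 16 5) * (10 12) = [0, 1, 16, 3, 4, 2, 6, 7, 8, 9, 12, 11, 10, 13, 14, 15, 5] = (2 16 5)(10 12)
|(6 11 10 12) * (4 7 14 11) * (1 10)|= 8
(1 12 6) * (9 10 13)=[0, 12, 2, 3, 4, 5, 1, 7, 8, 10, 13, 11, 6, 9]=(1 12 6)(9 10 13)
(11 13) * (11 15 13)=(13 15)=[0, 1, 2, 3, 4, 5, 6, 7, 8, 9, 10, 11, 12, 15, 14, 13]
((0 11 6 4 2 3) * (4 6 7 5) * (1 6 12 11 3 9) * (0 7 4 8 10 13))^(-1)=(0 13 10 8 5 7 3)(1 9 2 4 11 12 6)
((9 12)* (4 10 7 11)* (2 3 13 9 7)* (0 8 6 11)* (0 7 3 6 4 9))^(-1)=((0 8 4 10 2 6 11 9 12 3 13))^(-1)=(0 13 3 12 9 11 6 2 10 4 8)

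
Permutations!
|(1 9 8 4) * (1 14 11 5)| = 7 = |(1 9 8 4 14 11 5)|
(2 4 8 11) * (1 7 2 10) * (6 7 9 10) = (1 9 10)(2 4 8 11 6 7) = [0, 9, 4, 3, 8, 5, 7, 2, 11, 10, 1, 6]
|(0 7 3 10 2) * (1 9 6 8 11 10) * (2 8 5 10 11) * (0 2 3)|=14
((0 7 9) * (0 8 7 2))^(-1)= (0 2)(7 8 9)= ((0 2)(7 9 8))^(-1)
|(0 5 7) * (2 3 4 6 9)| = |(0 5 7)(2 3 4 6 9)| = 15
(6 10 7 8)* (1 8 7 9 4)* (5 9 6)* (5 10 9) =(1 8 10 6 9 4) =[0, 8, 2, 3, 1, 5, 9, 7, 10, 4, 6]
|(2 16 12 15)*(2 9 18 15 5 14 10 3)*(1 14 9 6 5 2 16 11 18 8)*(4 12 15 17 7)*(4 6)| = |(1 14 10 3 16 15 4 12 2 11 18 17 7 6 5 9 8)| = 17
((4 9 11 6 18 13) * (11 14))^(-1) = ((4 9 14 11 6 18 13))^(-1) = (4 13 18 6 11 14 9)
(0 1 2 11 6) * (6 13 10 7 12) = [1, 2, 11, 3, 4, 5, 0, 12, 8, 9, 7, 13, 6, 10] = (0 1 2 11 13 10 7 12 6)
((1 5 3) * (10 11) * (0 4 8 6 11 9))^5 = (0 10 6 4 9 11 8)(1 3 5)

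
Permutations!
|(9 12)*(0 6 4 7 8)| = |(0 6 4 7 8)(9 12)| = 10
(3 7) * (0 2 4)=(0 2 4)(3 7)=[2, 1, 4, 7, 0, 5, 6, 3]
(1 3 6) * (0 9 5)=(0 9 5)(1 3 6)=[9, 3, 2, 6, 4, 0, 1, 7, 8, 5]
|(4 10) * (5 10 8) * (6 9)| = |(4 8 5 10)(6 9)| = 4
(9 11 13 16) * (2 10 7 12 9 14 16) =(2 10 7 12 9 11 13)(14 16) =[0, 1, 10, 3, 4, 5, 6, 12, 8, 11, 7, 13, 9, 2, 16, 15, 14]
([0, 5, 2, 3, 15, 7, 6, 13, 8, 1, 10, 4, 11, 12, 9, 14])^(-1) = [0, 9, 2, 3, 11, 1, 6, 5, 8, 14, 10, 12, 13, 7, 15, 4]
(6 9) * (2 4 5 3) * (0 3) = (0 3 2 4 5)(6 9) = [3, 1, 4, 2, 5, 0, 9, 7, 8, 6]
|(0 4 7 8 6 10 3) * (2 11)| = |(0 4 7 8 6 10 3)(2 11)| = 14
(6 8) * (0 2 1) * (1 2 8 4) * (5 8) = [5, 0, 2, 3, 1, 8, 4, 7, 6] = (0 5 8 6 4 1)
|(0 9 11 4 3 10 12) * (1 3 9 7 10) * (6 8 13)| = |(0 7 10 12)(1 3)(4 9 11)(6 8 13)| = 12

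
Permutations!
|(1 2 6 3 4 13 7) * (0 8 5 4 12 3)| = |(0 8 5 4 13 7 1 2 6)(3 12)| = 18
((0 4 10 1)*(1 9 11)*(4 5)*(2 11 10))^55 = (0 5 4 2 11 1)(9 10)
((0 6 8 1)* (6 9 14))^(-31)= ((0 9 14 6 8 1))^(-31)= (0 1 8 6 14 9)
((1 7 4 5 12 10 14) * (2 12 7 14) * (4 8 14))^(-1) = ((1 4 5 7 8 14)(2 12 10))^(-1) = (1 14 8 7 5 4)(2 10 12)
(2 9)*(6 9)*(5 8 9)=(2 6 5 8 9)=[0, 1, 6, 3, 4, 8, 5, 7, 9, 2]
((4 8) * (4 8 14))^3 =(4 14)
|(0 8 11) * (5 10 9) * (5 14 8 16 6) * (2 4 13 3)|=36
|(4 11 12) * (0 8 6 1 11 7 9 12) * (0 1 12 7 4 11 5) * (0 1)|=10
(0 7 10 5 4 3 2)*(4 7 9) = (0 9 4 3 2)(5 7 10) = [9, 1, 0, 2, 3, 7, 6, 10, 8, 4, 5]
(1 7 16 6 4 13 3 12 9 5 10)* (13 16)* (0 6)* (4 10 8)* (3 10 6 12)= (0 12 9 5 8 4 16)(1 7 13 10)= [12, 7, 2, 3, 16, 8, 6, 13, 4, 5, 1, 11, 9, 10, 14, 15, 0]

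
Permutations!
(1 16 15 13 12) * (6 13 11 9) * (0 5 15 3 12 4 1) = (0 5 15 11 9 6 13 4 1 16 3 12) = [5, 16, 2, 12, 1, 15, 13, 7, 8, 6, 10, 9, 0, 4, 14, 11, 3]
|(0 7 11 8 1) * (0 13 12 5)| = |(0 7 11 8 1 13 12 5)| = 8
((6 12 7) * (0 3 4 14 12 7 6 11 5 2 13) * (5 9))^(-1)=(0 13 2 5 9 11 7 6 12 14 4 3)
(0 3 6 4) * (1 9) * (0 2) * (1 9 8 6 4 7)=(9)(0 3 4 2)(1 8 6 7)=[3, 8, 0, 4, 2, 5, 7, 1, 6, 9]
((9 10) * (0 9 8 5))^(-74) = ((0 9 10 8 5))^(-74) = (0 9 10 8 5)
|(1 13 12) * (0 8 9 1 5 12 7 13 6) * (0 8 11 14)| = 12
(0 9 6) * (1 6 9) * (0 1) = (9)(1 6) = [0, 6, 2, 3, 4, 5, 1, 7, 8, 9]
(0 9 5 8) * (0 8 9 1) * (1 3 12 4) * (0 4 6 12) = (0 3)(1 4)(5 9)(6 12) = [3, 4, 2, 0, 1, 9, 12, 7, 8, 5, 10, 11, 6]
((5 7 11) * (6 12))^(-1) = (5 11 7)(6 12)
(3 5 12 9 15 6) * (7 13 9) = [0, 1, 2, 5, 4, 12, 3, 13, 8, 15, 10, 11, 7, 9, 14, 6] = (3 5 12 7 13 9 15 6)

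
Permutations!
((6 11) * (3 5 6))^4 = (11)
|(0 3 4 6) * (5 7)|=4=|(0 3 4 6)(5 7)|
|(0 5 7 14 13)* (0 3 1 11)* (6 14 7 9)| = |(0 5 9 6 14 13 3 1 11)| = 9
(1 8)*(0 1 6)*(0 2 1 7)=(0 7)(1 8 6 2)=[7, 8, 1, 3, 4, 5, 2, 0, 6]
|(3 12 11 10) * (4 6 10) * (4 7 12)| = |(3 4 6 10)(7 12 11)| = 12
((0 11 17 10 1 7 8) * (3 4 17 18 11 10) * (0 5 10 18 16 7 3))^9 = ((0 18 11 16 7 8 5 10 1 3 4 17))^9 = (0 3 5 16)(1 8 11 17)(4 10 7 18)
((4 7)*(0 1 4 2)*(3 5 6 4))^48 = ((0 1 3 5 6 4 7 2))^48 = (7)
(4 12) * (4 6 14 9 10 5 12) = [0, 1, 2, 3, 4, 12, 14, 7, 8, 10, 5, 11, 6, 13, 9] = (5 12 6 14 9 10)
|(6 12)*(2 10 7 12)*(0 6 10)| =3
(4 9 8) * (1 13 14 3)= (1 13 14 3)(4 9 8)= [0, 13, 2, 1, 9, 5, 6, 7, 4, 8, 10, 11, 12, 14, 3]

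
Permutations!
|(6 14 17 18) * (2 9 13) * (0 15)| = |(0 15)(2 9 13)(6 14 17 18)| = 12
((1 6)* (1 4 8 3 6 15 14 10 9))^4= ((1 15 14 10 9)(3 6 4 8))^4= (1 9 10 14 15)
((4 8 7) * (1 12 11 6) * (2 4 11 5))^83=(1 5 4 7 6 12 2 8 11)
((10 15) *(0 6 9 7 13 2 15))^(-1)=(0 10 15 2 13 7 9 6)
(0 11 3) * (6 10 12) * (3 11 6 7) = [6, 1, 2, 0, 4, 5, 10, 3, 8, 9, 12, 11, 7] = (0 6 10 12 7 3)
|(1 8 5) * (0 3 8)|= 5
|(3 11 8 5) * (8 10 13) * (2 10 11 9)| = |(2 10 13 8 5 3 9)| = 7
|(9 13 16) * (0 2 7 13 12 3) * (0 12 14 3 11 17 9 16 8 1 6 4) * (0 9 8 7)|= 10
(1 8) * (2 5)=[0, 8, 5, 3, 4, 2, 6, 7, 1]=(1 8)(2 5)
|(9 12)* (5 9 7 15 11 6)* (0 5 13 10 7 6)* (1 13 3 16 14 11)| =|(0 5 9 12 6 3 16 14 11)(1 13 10 7 15)| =45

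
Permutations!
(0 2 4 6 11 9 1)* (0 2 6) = (0 6 11 9 1 2 4) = [6, 2, 4, 3, 0, 5, 11, 7, 8, 1, 10, 9]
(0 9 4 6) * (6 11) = (0 9 4 11 6) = [9, 1, 2, 3, 11, 5, 0, 7, 8, 4, 10, 6]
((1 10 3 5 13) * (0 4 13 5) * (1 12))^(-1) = ((0 4 13 12 1 10 3))^(-1) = (0 3 10 1 12 13 4)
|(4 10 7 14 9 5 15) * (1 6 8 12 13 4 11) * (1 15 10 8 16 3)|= 20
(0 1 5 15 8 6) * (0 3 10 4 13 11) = (0 1 5 15 8 6 3 10 4 13 11) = [1, 5, 2, 10, 13, 15, 3, 7, 6, 9, 4, 0, 12, 11, 14, 8]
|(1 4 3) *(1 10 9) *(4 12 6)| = 7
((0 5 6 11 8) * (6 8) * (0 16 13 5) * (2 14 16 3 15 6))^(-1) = ((2 14 16 13 5 8 3 15 6 11))^(-1) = (2 11 6 15 3 8 5 13 16 14)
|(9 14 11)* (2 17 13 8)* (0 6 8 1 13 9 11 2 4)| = 4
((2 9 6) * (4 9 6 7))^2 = (4 7 9)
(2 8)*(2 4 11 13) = (2 8 4 11 13) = [0, 1, 8, 3, 11, 5, 6, 7, 4, 9, 10, 13, 12, 2]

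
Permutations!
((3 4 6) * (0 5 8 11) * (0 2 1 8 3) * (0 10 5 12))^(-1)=((0 12)(1 8 11 2)(3 4 6 10 5))^(-1)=(0 12)(1 2 11 8)(3 5 10 6 4)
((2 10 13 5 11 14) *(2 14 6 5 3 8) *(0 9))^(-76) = (14)(2 8 3 13 10)(5 6 11)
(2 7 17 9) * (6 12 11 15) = (2 7 17 9)(6 12 11 15) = [0, 1, 7, 3, 4, 5, 12, 17, 8, 2, 10, 15, 11, 13, 14, 6, 16, 9]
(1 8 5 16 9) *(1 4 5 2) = (1 8 2)(4 5 16 9) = [0, 8, 1, 3, 5, 16, 6, 7, 2, 4, 10, 11, 12, 13, 14, 15, 9]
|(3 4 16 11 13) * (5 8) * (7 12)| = 10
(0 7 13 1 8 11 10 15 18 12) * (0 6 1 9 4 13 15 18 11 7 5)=(0 5)(1 8 7 15 11 10 18 12 6)(4 13 9)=[5, 8, 2, 3, 13, 0, 1, 15, 7, 4, 18, 10, 6, 9, 14, 11, 16, 17, 12]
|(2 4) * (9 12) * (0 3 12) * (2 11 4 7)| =|(0 3 12 9)(2 7)(4 11)| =4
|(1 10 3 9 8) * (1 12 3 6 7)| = 4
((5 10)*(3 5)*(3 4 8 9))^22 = (3 8 10)(4 5 9)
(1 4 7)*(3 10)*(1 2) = (1 4 7 2)(3 10) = [0, 4, 1, 10, 7, 5, 6, 2, 8, 9, 3]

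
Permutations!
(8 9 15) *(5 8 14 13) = (5 8 9 15 14 13) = [0, 1, 2, 3, 4, 8, 6, 7, 9, 15, 10, 11, 12, 5, 13, 14]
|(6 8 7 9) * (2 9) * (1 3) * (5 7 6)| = 4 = |(1 3)(2 9 5 7)(6 8)|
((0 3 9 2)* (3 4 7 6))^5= ((0 4 7 6 3 9 2))^5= (0 9 6 4 2 3 7)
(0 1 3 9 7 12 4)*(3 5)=(0 1 5 3 9 7 12 4)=[1, 5, 2, 9, 0, 3, 6, 12, 8, 7, 10, 11, 4]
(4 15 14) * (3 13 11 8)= (3 13 11 8)(4 15 14)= [0, 1, 2, 13, 15, 5, 6, 7, 3, 9, 10, 8, 12, 11, 4, 14]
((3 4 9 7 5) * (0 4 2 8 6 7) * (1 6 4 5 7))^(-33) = (0 3 8 9 5 2 4)(1 6)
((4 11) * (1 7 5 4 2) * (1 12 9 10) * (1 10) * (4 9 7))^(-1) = ((1 4 11 2 12 7 5 9))^(-1) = (1 9 5 7 12 2 11 4)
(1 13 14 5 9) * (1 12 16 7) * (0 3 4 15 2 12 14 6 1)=(0 3 4 15 2 12 16 7)(1 13 6)(5 9 14)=[3, 13, 12, 4, 15, 9, 1, 0, 8, 14, 10, 11, 16, 6, 5, 2, 7]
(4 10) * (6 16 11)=(4 10)(6 16 11)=[0, 1, 2, 3, 10, 5, 16, 7, 8, 9, 4, 6, 12, 13, 14, 15, 11]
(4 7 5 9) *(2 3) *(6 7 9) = (2 3)(4 9)(5 6 7) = [0, 1, 3, 2, 9, 6, 7, 5, 8, 4]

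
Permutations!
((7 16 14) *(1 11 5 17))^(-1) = (1 17 5 11)(7 14 16) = ((1 11 5 17)(7 16 14))^(-1)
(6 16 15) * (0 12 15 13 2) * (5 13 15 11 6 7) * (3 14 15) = [12, 1, 0, 14, 4, 13, 16, 5, 8, 9, 10, 6, 11, 2, 15, 7, 3] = (0 12 11 6 16 3 14 15 7 5 13 2)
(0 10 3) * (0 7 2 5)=[10, 1, 5, 7, 4, 0, 6, 2, 8, 9, 3]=(0 10 3 7 2 5)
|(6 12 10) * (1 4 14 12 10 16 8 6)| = |(1 4 14 12 16 8 6 10)| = 8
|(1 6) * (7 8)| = |(1 6)(7 8)| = 2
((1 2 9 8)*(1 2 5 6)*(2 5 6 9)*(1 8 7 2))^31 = (1 5 2 8 7 6 9)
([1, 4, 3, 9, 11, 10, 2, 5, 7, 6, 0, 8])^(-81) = (0 10 5 7 8 11 4 1)(2 6 9 3)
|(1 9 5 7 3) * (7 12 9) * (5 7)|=6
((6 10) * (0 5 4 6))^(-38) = (0 4 10 5 6)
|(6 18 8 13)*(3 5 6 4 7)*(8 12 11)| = 10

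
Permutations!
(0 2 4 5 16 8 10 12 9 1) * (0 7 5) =[2, 7, 4, 3, 0, 16, 6, 5, 10, 1, 12, 11, 9, 13, 14, 15, 8] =(0 2 4)(1 7 5 16 8 10 12 9)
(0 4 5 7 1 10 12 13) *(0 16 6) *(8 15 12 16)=[4, 10, 2, 3, 5, 7, 0, 1, 15, 9, 16, 11, 13, 8, 14, 12, 6]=(0 4 5 7 1 10 16 6)(8 15 12 13)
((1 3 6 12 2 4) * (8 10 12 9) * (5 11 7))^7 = (1 2 10 9 3 4 12 8 6)(5 11 7)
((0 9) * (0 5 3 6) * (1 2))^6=(0 9 5 3 6)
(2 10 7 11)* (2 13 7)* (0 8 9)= (0 8 9)(2 10)(7 11 13)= [8, 1, 10, 3, 4, 5, 6, 11, 9, 0, 2, 13, 12, 7]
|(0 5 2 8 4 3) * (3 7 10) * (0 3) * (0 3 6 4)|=20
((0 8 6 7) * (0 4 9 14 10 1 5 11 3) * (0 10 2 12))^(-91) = (0 12 2 14 9 4 7 6 8)(1 10 3 11 5)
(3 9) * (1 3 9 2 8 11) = (1 3 2 8 11) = [0, 3, 8, 2, 4, 5, 6, 7, 11, 9, 10, 1]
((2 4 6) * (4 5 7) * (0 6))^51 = ((0 6 2 5 7 4))^51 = (0 5)(2 4)(6 7)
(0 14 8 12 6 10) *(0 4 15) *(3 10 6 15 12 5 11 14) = (0 3 10 4 12 15)(5 11 14 8) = [3, 1, 2, 10, 12, 11, 6, 7, 5, 9, 4, 14, 15, 13, 8, 0]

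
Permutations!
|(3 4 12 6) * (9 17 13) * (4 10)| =15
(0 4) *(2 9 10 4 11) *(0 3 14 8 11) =(2 9 10 4 3 14 8 11) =[0, 1, 9, 14, 3, 5, 6, 7, 11, 10, 4, 2, 12, 13, 8]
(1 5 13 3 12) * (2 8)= [0, 5, 8, 12, 4, 13, 6, 7, 2, 9, 10, 11, 1, 3]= (1 5 13 3 12)(2 8)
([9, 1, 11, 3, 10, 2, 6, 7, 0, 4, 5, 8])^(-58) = (0 11 5 4)(2 10 9 8)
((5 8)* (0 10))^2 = ((0 10)(5 8))^2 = (10)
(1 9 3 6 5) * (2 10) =[0, 9, 10, 6, 4, 1, 5, 7, 8, 3, 2] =(1 9 3 6 5)(2 10)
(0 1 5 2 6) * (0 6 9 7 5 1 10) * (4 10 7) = (0 7 5 2 9 4 10) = [7, 1, 9, 3, 10, 2, 6, 5, 8, 4, 0]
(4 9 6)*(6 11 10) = (4 9 11 10 6) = [0, 1, 2, 3, 9, 5, 4, 7, 8, 11, 6, 10]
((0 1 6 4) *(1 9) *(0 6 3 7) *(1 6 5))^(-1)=(0 7 3 1 5 4 6 9)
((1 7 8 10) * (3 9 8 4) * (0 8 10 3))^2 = (0 3 10 7)(1 4 8 9)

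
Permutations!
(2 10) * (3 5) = [0, 1, 10, 5, 4, 3, 6, 7, 8, 9, 2] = (2 10)(3 5)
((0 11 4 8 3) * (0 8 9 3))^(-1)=((0 11 4 9 3 8))^(-1)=(0 8 3 9 4 11)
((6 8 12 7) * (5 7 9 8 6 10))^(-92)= (5 7 10)(8 12 9)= ((5 7 10)(8 12 9))^(-92)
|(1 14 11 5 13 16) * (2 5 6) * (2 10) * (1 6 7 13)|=10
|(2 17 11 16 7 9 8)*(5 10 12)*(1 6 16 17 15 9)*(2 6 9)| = |(1 9 8 6 16 7)(2 15)(5 10 12)(11 17)| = 6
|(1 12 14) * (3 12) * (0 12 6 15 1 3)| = |(0 12 14 3 6 15 1)| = 7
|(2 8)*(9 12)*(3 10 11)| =|(2 8)(3 10 11)(9 12)| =6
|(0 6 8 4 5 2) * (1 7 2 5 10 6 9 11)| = 12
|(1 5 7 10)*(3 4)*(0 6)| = 4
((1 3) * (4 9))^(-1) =(1 3)(4 9)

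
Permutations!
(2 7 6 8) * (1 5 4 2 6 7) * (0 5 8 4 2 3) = [5, 8, 1, 0, 3, 2, 4, 7, 6] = (0 5 2 1 8 6 4 3)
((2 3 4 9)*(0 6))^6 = ((0 6)(2 3 4 9))^6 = (2 4)(3 9)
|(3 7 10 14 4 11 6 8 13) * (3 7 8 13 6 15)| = 10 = |(3 8 6 13 7 10 14 4 11 15)|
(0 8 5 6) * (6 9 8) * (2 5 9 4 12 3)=[6, 1, 5, 2, 12, 4, 0, 7, 9, 8, 10, 11, 3]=(0 6)(2 5 4 12 3)(8 9)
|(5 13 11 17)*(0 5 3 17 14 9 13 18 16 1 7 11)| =10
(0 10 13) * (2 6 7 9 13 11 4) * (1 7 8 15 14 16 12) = (0 10 11 4 2 6 8 15 14 16 12 1 7 9 13) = [10, 7, 6, 3, 2, 5, 8, 9, 15, 13, 11, 4, 1, 0, 16, 14, 12]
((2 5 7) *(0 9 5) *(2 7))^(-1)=((0 9 5 2))^(-1)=(0 2 5 9)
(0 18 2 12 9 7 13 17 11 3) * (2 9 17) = (0 18 9 7 13 2 12 17 11 3) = [18, 1, 12, 0, 4, 5, 6, 13, 8, 7, 10, 3, 17, 2, 14, 15, 16, 11, 9]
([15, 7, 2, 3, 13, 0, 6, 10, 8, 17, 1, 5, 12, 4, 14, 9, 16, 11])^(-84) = [0, 1, 2, 3, 4, 5, 6, 7, 8, 9, 10, 11, 12, 13, 14, 15, 16, 17]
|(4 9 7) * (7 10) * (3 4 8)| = |(3 4 9 10 7 8)| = 6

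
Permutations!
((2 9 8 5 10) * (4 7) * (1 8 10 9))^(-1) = (1 2 10 9 5 8)(4 7)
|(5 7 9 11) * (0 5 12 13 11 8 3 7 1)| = 12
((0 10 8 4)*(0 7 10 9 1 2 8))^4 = ((0 9 1 2 8 4 7 10))^4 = (0 8)(1 7)(2 10)(4 9)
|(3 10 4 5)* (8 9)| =4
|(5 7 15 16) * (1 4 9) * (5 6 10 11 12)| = 24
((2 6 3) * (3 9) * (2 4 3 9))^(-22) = (9)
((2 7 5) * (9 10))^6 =(10)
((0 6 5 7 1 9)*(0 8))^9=(0 5 1 8 6 7 9)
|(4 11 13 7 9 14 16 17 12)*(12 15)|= 10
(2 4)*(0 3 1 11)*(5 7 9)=(0 3 1 11)(2 4)(5 7 9)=[3, 11, 4, 1, 2, 7, 6, 9, 8, 5, 10, 0]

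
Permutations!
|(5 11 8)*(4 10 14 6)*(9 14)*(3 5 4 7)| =|(3 5 11 8 4 10 9 14 6 7)| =10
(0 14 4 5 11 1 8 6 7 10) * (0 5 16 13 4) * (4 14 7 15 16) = (0 7 10 5 11 1 8 6 15 16 13 14) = [7, 8, 2, 3, 4, 11, 15, 10, 6, 9, 5, 1, 12, 14, 0, 16, 13]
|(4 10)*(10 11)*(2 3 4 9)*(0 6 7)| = 6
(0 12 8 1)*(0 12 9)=(0 9)(1 12 8)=[9, 12, 2, 3, 4, 5, 6, 7, 1, 0, 10, 11, 8]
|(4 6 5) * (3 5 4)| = |(3 5)(4 6)| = 2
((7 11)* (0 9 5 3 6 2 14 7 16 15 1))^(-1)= (0 1 15 16 11 7 14 2 6 3 5 9)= ((0 9 5 3 6 2 14 7 11 16 15 1))^(-1)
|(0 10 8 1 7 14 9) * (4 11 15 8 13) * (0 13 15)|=|(0 10 15 8 1 7 14 9 13 4 11)|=11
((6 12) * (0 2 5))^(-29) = ((0 2 5)(6 12))^(-29) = (0 2 5)(6 12)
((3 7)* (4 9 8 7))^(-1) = (3 7 8 9 4)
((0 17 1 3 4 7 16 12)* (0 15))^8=(0 15 12 16 7 4 3 1 17)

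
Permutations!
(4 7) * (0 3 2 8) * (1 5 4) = (0 3 2 8)(1 5 4 7) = [3, 5, 8, 2, 7, 4, 6, 1, 0]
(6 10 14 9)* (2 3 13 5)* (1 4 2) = [0, 4, 3, 13, 2, 1, 10, 7, 8, 6, 14, 11, 12, 5, 9] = (1 4 2 3 13 5)(6 10 14 9)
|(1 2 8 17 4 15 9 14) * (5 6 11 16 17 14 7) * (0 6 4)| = 20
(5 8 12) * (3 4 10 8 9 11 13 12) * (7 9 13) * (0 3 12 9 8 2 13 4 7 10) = (0 3 7 8 12 5 4)(2 13 9 11 10) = [3, 1, 13, 7, 0, 4, 6, 8, 12, 11, 2, 10, 5, 9]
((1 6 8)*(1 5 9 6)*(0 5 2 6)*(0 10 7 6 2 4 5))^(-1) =(4 8 6 7 10 9 5)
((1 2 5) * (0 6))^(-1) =((0 6)(1 2 5))^(-1) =(0 6)(1 5 2)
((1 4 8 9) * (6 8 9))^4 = (1 4 9)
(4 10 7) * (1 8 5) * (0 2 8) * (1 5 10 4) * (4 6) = (0 2 8 10 7 1)(4 6) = [2, 0, 8, 3, 6, 5, 4, 1, 10, 9, 7]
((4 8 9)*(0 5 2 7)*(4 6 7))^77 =((0 5 2 4 8 9 6 7))^77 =(0 9 2 7 8 5 6 4)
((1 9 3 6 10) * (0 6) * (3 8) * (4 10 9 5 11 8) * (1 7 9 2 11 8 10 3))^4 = (0 10 3 11 4 2 9 6 7)(1 5 8)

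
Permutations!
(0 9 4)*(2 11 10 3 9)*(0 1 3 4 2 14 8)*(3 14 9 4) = (0 9 2 11 10 3 4 1 14 8) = [9, 14, 11, 4, 1, 5, 6, 7, 0, 2, 3, 10, 12, 13, 8]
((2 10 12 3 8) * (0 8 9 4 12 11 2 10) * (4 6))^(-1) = (0 2 11 10 8)(3 12 4 6 9)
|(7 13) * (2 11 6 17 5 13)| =7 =|(2 11 6 17 5 13 7)|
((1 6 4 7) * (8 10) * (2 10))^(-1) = ((1 6 4 7)(2 10 8))^(-1) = (1 7 4 6)(2 8 10)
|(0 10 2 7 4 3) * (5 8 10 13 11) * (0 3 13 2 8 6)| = |(0 2 7 4 13 11 5 6)(8 10)| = 8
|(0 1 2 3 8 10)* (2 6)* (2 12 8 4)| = |(0 1 6 12 8 10)(2 3 4)| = 6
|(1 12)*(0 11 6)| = |(0 11 6)(1 12)| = 6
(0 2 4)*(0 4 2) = (4) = [0, 1, 2, 3, 4]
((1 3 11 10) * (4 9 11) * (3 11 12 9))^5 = (1 10 11)(3 4)(9 12)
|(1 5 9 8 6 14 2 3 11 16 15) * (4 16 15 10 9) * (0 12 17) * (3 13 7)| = |(0 12 17)(1 5 4 16 10 9 8 6 14 2 13 7 3 11 15)| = 15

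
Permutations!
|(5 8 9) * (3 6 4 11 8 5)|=|(3 6 4 11 8 9)|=6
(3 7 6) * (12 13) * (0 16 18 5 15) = [16, 1, 2, 7, 4, 15, 3, 6, 8, 9, 10, 11, 13, 12, 14, 0, 18, 17, 5] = (0 16 18 5 15)(3 7 6)(12 13)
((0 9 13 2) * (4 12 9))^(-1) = (0 2 13 9 12 4)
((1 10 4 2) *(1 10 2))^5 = ((1 2 10 4))^5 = (1 2 10 4)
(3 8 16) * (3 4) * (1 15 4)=(1 15 4 3 8 16)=[0, 15, 2, 8, 3, 5, 6, 7, 16, 9, 10, 11, 12, 13, 14, 4, 1]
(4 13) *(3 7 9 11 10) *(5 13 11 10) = (3 7 9 10)(4 11 5 13) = [0, 1, 2, 7, 11, 13, 6, 9, 8, 10, 3, 5, 12, 4]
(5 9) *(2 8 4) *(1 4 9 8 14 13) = (1 4 2 14 13)(5 8 9) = [0, 4, 14, 3, 2, 8, 6, 7, 9, 5, 10, 11, 12, 1, 13]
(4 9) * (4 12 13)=(4 9 12 13)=[0, 1, 2, 3, 9, 5, 6, 7, 8, 12, 10, 11, 13, 4]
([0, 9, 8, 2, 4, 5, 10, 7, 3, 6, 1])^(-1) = [0, 10, 3, 8, 4, 5, 9, 7, 2, 1, 6]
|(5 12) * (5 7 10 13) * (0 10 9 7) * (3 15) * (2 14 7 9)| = |(0 10 13 5 12)(2 14 7)(3 15)| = 30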